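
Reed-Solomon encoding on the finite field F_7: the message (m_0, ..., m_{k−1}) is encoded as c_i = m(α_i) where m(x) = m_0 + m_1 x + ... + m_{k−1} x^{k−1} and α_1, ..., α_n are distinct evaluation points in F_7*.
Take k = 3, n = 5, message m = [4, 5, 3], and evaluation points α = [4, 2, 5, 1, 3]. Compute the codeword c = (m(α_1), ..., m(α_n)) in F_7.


c = [2, 5, 6, 5, 4]

Message polynomial: m(x) = 4 + 5·x + 3·x^2 (mod 7).
For each evaluation point α_i, compute m(α_i) mod 7:
  α_1 = 4: Horner steps 3 → 3 → 2, so m(4) = 2.
  α_2 = 2: Horner steps 3 → 4 → 5, so m(2) = 5.
  α_3 = 5: Horner steps 3 → 6 → 6, so m(5) = 6.
  α_4 = 1: Horner steps 3 → 1 → 5, so m(1) = 5.
  α_5 = 3: Horner steps 3 → 0 → 4, so m(3) = 4.
Codeword c = [2, 5, 6, 5, 4] ∈ F_7^5.


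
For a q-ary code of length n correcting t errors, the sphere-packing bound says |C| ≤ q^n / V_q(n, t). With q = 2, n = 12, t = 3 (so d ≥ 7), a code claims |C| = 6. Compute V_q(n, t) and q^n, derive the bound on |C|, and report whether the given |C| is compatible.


V_q(n, t) = 299, q^n = 4096, Hamming bound = 13, |C| = 6 ≤ bound (satisfied).

Step 1: Compute V_q(n, t) = Σ_{j=0}^3 C(n, j) (q−1)^j.
  j = 0: C(12,0)·(1)^0 = 1·1 = 1.
  j = 1: C(12,1)·(1)^1 = 12·1 = 12.
  j = 2: C(12,2)·(1)^2 = 66·1 = 66.
  j = 3: C(12,3)·(1)^3 = 220·1 = 220.
  V_q(n, t) = 1 + 12 + 66 + 220 = 299.
Step 2: q^n = 2^12 = 4096.
Step 3: Hamming bound ⌊q^n / V_q(n,t)⌋ = ⌊4096/299⌋ = 13.
Step 4: Compare |C| = 6 to 13: satisfied.
The claimed |C| lies below the Hamming bound.


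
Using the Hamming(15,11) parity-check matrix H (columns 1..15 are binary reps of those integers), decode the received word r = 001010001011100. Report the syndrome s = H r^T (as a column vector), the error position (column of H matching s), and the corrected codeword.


s = (0, 1, 0, 1)^T, error position = 5, corrected codeword c = 001000001011100

Compute s = H r^T mod 2 one row at a time:
  s_1 = 0 + 1 + 0 + 1 + 1 + 1 + 0 + 0 = 4 ≡ 0 (mod 2).
  s_2 = 0 + 1 + 0 + 0 + 1 + 1 + 0 + 0 = 3 ≡ 1 (mod 2).
  s_3 = 0 + 1 + 0 + 0 + 0 + 1 + 0 + 0 = 2 ≡ 0 (mod 2).
  s_4 = 0 + 1 + 1 + 0 + 1 + 1 + 1 + 0 = 5 ≡ 1 (mod 2).
s = (0, 1, 0, 1)^T — this equals column 5 of H (binary 0101), so error is at position 5.
Correct: flip bit 5 of r = 001010001011100 to get c = 001000001011100.


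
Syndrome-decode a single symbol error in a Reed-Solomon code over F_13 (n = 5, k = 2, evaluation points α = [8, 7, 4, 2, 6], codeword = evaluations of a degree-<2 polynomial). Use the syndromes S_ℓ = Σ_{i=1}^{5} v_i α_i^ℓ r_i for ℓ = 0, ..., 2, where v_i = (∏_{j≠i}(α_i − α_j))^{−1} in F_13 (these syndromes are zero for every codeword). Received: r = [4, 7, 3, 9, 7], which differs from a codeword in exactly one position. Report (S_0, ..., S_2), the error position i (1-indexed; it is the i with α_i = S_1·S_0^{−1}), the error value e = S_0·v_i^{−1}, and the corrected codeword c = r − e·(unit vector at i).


S = (12, 7, 3), error at position 5, error magnitude e = 10, c = [4, 7, 3, 9, 10].

Step 1: column multipliers v_i = (∏_{j≠i}(α_i − α_j))^{−1} mod 13.
  i = 1 (α = 8): (8−7)(8−4)(8−2)(8−6) = 1·4·6·2 = 48 ≡ 9, so v_1 = 9^{−1} = 3 (mod 13).
  i = 2 (α = 7): (7−8)(7−4)(7−2)(7−6) = (−1)·3·5·1 = −15 ≡ 11, so v_2 = 11^{−1} = 6 (mod 13).
  i = 3 (α = 4): (4−8)(4−7)(4−2)(4−6) = (−4)·(−3)·2·(−2) = −48 ≡ 4, so v_3 = 4^{−1} = 10 (mod 13).
  i = 4 (α = 2): (2−8)(2−7)(2−4)(2−6) = (−6)·(−5)·(−2)·(−4) = 240 ≡ 6, so v_4 = 6^{−1} = 11 (mod 13).
  i = 5 (α = 6): (6−8)(6−7)(6−4)(6−2) = (−2)·(−1)·2·4 = 16 ≡ 3, so v_5 = 3^{−1} = 9 (mod 13).
  v = [3, 6, 10, 11, 9].
Step 2: syndromes of r = [4, 7, 3, 9, 7] (all sums mod 13).
  S_0 = Σ v_i r_i = 3·4 + 6·7 + 10·3 + 11·9 + 9·7 = 246 ≡ 12.
  S_1 = Σ v_i α_i r_i = 3·8·4 + 6·7·7 + 10·4·3 + 11·2·9 + 9·6·7 = 1086 ≡ 7.
  α_i^2 mod 13 = [12, 10, 3, 4, 10].
  S_2 = Σ v_i α_i^2 r_i = 3·12·4 + 6·10·7 + 10·3·3 + 11·4·9 + 9·10·7 = 1680 ≡ 3.
  S = (12, 7, 3) ≠ 0, so r is not a codeword (an error is present).
Step 3: locate the error. For a single error e at position i, S_ℓ = v_i·e·α_i^ℓ, so α_err = S_1/S_0.
  S_0^{−1} = 12^{−1} = 12 (mod 13), so α_err = 7·12 = 84 ≡ 6 = α_5. Error position i = 5.
  Consistency check: S_2/S_1 = 3·2 = 6 ≡ 6 = α_err ✓ (single-error assumption holds).
Step 4: error magnitude e = S_0/v_5 = S_0·∏_{j≠5}(α_5 − α_j) = 12·3 = 36 ≡ 10 (mod 13).
Step 5: correct position 5: c_5 = r_5 − e = 7 − 10 ≡ 10 (mod 13). Hence c = [4, 7, 3, 9, 10].
  Check: interpolating c through the α_i gives m(x) = 2 + 10·x (degree < 2) with m(α_i) = c_i for every i, so c is indeed a codeword.


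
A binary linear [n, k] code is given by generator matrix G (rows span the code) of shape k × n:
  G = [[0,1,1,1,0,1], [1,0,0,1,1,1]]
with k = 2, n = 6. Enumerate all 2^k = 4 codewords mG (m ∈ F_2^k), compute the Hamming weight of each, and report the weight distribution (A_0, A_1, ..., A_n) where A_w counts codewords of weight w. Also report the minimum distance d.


Weight distribution: A_0 = 1, A_4 = 3. Minimum distance d = 4.

Enumerate all 2^2 = 4 messages m ∈ F_2^2.
For each, compute codeword c = mG in F_2^6, then tally its weight.
  m = 00 → c = 000000, weight = 0.
  m = 10 → c = 011101, weight = 4.
  m = 01 → c = 100111, weight = 4.
  m = 11 → c = 111010, weight = 4.
Tally weights:
  weight 0: 1 codewords.
  weight 4: 3 codewords.
Minimum distance d = smallest w > 0 with A_w > 0 = 4.
Sanity: Σ A_w = 4 = 2^2 = 4 ✓.


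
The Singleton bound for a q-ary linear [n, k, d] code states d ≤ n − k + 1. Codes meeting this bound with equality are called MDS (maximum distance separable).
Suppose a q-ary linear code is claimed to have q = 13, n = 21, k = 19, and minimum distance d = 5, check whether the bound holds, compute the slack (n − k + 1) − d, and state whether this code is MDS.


Singleton RHS = n − k + 1 = 3, slack = -2, bound violated (no such code; not MDS).

Singleton bound: d ≤ n − k + 1.
Here n = 21, k = 19, so n − k + 1 = 3.
Given d = 5, check d ≤ 3: NO.
Slack = (n − k + 1) − d = -2.
The slack is negative: d = 5 exceeds n − k + 1 = 3 by 2, so the Singleton bound is violated and no linear [21, 19, 5]_13 code can exist. In particular it is not MDS (MDS requires d = n − k + 1 exactly).
Description: the claimed parameters are [21, 19, 5]_13; such a code would be impossible (violates the Singleton bound).


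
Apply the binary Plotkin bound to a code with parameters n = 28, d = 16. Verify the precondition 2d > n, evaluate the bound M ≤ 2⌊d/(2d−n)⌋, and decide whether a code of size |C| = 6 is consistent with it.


Plotkin bound M ≤ 8; given |C| = 6 ≤ bound (satisfied).

Check applicability: 2d = 32, n = 28.
2d − n = 4 > 0, so Plotkin applies.
Compute d/(2d−n) = 16/4 ≈ 4.0000.
⌊d/(2d−n)⌋ = 4.
Plotkin bound: M ≤ 2·4 = 8.
Given |C| = 6, check: satisfied.
This |C| is below the Plotkin bound.


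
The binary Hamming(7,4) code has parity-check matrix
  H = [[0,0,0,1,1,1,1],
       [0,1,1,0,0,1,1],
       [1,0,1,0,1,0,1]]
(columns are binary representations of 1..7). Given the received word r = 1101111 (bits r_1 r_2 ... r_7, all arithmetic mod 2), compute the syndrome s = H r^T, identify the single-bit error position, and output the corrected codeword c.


s = (0, 1, 1)^T, error position = 3, corrected codeword c = 1111111

Compute s = H r^T mod 2 one row at a time:
  s_1 = 1 + 1 + 1 + 1 = 4 ≡ 0 (mod 2).
  s_2 = 1 + 0 + 1 + 1 = 3 ≡ 1 (mod 2).
  s_3 = 1 + 0 + 1 + 1 = 3 ≡ 1 (mod 2).
s = (0, 1, 1)^T — this equals column 3 of H (binary 011), so error is at position 3.
Correct: flip bit 3 of r = 1101111 to get c = 1111111.


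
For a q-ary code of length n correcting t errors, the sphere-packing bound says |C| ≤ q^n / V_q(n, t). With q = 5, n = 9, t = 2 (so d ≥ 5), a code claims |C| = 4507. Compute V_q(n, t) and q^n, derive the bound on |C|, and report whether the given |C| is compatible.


V_q(n, t) = 613, q^n = 1953125, Hamming bound = 3186, |C| = 4507 > bound (violated).

Step 1: Compute V_q(n, t) = Σ_{j=0}^2 C(n, j) (q−1)^j.
  j = 0: C(9,0)·(4)^0 = 1·1 = 1.
  j = 1: C(9,1)·(4)^1 = 9·4 = 36.
  j = 2: C(9,2)·(4)^2 = 36·16 = 576.
  V_q(n, t) = 1 + 36 + 576 = 613.
Step 2: q^n = 5^9 = 1953125.
Step 3: Hamming bound ⌊q^n / V_q(n,t)⌋ = ⌊1953125/613⌋ = 3186.
Step 4: Compare |C| = 4507 to 3186: violated.
The claimed |C| lies above the Hamming bound, so no 5-ary code of length 9 with d ≥ 5 can have 4507 codewords.


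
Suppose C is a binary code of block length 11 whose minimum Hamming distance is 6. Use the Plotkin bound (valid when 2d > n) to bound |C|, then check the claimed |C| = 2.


Plotkin bound M ≤ 12; given |C| = 2 ≤ bound (satisfied).

Check applicability: 2d = 12, n = 11.
2d − n = 1 > 0, so Plotkin applies.
Compute d/(2d−n) = 6/1 ≈ 6.0000.
⌊d/(2d−n)⌋ = 6.
Plotkin bound: M ≤ 2·6 = 12.
Given |C| = 2, check: satisfied.
This |C| is below the Plotkin bound.


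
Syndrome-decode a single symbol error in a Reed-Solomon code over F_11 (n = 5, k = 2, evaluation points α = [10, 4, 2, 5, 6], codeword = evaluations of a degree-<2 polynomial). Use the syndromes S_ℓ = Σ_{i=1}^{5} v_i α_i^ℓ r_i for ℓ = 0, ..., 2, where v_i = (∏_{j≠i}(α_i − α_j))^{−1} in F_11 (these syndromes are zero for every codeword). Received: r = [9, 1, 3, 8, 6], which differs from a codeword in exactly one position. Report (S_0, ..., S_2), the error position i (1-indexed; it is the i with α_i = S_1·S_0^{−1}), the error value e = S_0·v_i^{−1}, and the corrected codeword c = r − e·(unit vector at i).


S = (10, 7, 6), error at position 2, error magnitude e = 2, c = [9, 10, 3, 8, 6].

Step 1: column multipliers v_i = (∏_{j≠i}(α_i − α_j))^{−1} mod 11.
  i = 1 (α = 10): (10−4)(10−2)(10−5)(10−6) = 6·8·5·4 = 960 ≡ 3, so v_1 = 3^{−1} = 4 (mod 11).
  i = 2 (α = 4): (4−10)(4−2)(4−5)(4−6) = (−6)·2·(−1)·(−2) = −24 ≡ 9, so v_2 = 9^{−1} = 5 (mod 11).
  i = 3 (α = 2): (2−10)(2−4)(2−5)(2−6) = (−8)·(−2)·(−3)·(−4) = 192 ≡ 5, so v_3 = 5^{−1} = 9 (mod 11).
  i = 4 (α = 5): (5−10)(5−4)(5−2)(5−6) = (−5)·1·3·(−1) = 15 ≡ 4, so v_4 = 4^{−1} = 3 (mod 11).
  i = 5 (α = 6): (6−10)(6−4)(6−2)(6−5) = (−4)·2·4·1 = −32 ≡ 1, so v_5 = 1^{−1} = 1 (mod 11).
  v = [4, 5, 9, 3, 1].
Step 2: syndromes of r = [9, 1, 3, 8, 6] (all sums mod 11).
  S_0 = Σ v_i r_i = 4·9 + 5·1 + 9·3 + 3·8 + 1·6 = 98 ≡ 10.
  S_1 = Σ v_i α_i r_i = 4·10·9 + 5·4·1 + 9·2·3 + 3·5·8 + 1·6·6 = 590 ≡ 7.
  α_i^2 mod 11 = [1, 5, 4, 3, 3].
  S_2 = Σ v_i α_i^2 r_i = 4·1·9 + 5·5·1 + 9·4·3 + 3·3·8 + 1·3·6 = 259 ≡ 6.
  S = (10, 7, 6) ≠ 0, so r is not a codeword (an error is present).
Step 3: locate the error. For a single error e at position i, S_ℓ = v_i·e·α_i^ℓ, so α_err = S_1/S_0.
  S_0^{−1} = 10^{−1} = 10 (mod 11), so α_err = 7·10 = 70 ≡ 4 = α_2. Error position i = 2.
  Consistency check: S_2/S_1 = 6·8 = 48 ≡ 4 = α_err ✓ (single-error assumption holds).
Step 4: error magnitude e = S_0/v_2 = S_0·∏_{j≠2}(α_2 − α_j) = 10·9 = 90 ≡ 2 (mod 11).
Step 5: correct position 2: c_2 = r_2 − e = 1 − 2 ≡ 10 (mod 11). Hence c = [9, 10, 3, 8, 6].
  Check: interpolating c through the α_i gives m(x) = 7 + 9·x (degree < 2) with m(α_i) = c_i for every i, so c is indeed a codeword.


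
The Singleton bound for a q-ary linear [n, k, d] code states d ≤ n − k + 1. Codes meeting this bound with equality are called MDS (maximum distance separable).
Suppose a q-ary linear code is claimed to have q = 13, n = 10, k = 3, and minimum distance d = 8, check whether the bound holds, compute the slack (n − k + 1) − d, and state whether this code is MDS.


Singleton RHS = n − k + 1 = 8, slack = 0, bound satisfied, MDS.

Singleton bound: d ≤ n − k + 1.
Here n = 10, k = 3, so n − k + 1 = 8.
Given d = 8, check d ≤ 8: YES.
Slack = (n − k + 1) − d = 0.
The code is MDS (slack = 0).
Description: the claimed parameters are [10, 3, 8]_13; such a code would be MDS (meets Singleton bound).


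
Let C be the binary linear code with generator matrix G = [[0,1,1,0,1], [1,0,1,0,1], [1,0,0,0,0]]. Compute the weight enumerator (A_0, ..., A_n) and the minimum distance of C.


Weight distribution: A_0 = 1, A_1 = 2, A_2 = 2, A_3 = 2, A_4 = 1. Minimum distance d = 1.

Enumerate all 2^3 = 8 messages m ∈ F_2^3.
For each, compute codeword c = mG in F_2^5, then tally its weight.
  m = 000 → c = 00000, weight = 0.
  m = 100 → c = 01101, weight = 3.
  m = 010 → c = 10101, weight = 3.
  m = 110 → c = 11000, weight = 2.
  m = 001 → c = 10000, weight = 1.
  m = 101 → c = 11101, weight = 4.
  m = 011 → c = 00101, weight = 2.
  m = 111 → c = 01000, weight = 1.
Tally weights:
  weight 0: 1 codewords.
  weight 1: 2 codewords.
  weight 2: 2 codewords.
  weight 3: 2 codewords.
  weight 4: 1 codewords.
Minimum distance d = smallest w > 0 with A_w > 0 = 1.
Sanity: Σ A_w = 8 = 2^3 = 8 ✓.


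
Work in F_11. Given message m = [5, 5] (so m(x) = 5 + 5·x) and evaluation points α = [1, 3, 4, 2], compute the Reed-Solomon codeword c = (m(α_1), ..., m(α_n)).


c = [10, 9, 3, 4]

Message polynomial: m(x) = 5 + 5·x (mod 11).
For each evaluation point α_i, compute m(α_i) mod 11:
  α_1 = 1: Horner steps 5 → 10, so m(1) = 10.
  α_2 = 3: Horner steps 5 → 9, so m(3) = 9.
  α_3 = 4: Horner steps 5 → 3, so m(4) = 3.
  α_4 = 2: Horner steps 5 → 4, so m(2) = 4.
Codeword c = [10, 9, 3, 4] ∈ F_11^4.


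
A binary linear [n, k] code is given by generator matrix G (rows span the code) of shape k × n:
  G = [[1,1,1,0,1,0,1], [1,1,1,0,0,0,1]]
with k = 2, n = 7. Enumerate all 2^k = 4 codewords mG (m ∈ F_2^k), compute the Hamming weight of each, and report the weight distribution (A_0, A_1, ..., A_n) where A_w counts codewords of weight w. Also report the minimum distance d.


Weight distribution: A_0 = 1, A_1 = 1, A_4 = 1, A_5 = 1. Minimum distance d = 1.

Enumerate all 2^2 = 4 messages m ∈ F_2^2.
For each, compute codeword c = mG in F_2^7, then tally its weight.
  m = 00 → c = 0000000, weight = 0.
  m = 10 → c = 1110101, weight = 5.
  m = 01 → c = 1110001, weight = 4.
  m = 11 → c = 0000100, weight = 1.
Tally weights:
  weight 0: 1 codewords.
  weight 1: 1 codewords.
  weight 4: 1 codewords.
  weight 5: 1 codewords.
Minimum distance d = smallest w > 0 with A_w > 0 = 1.
Sanity: Σ A_w = 4 = 2^2 = 4 ✓.


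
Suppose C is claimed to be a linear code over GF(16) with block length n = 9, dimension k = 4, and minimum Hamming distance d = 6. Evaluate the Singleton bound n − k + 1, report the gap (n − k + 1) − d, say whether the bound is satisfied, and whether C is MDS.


Singleton RHS = n − k + 1 = 6, slack = 0, bound satisfied, MDS.

Singleton bound: d ≤ n − k + 1.
Here n = 9, k = 4, so n − k + 1 = 6.
Given d = 6, check d ≤ 6: YES.
Slack = (n − k + 1) − d = 0.
The code is MDS (slack = 0).
Description: the claimed parameters are [9, 4, 6]_16; such a code would be MDS (meets Singleton bound).


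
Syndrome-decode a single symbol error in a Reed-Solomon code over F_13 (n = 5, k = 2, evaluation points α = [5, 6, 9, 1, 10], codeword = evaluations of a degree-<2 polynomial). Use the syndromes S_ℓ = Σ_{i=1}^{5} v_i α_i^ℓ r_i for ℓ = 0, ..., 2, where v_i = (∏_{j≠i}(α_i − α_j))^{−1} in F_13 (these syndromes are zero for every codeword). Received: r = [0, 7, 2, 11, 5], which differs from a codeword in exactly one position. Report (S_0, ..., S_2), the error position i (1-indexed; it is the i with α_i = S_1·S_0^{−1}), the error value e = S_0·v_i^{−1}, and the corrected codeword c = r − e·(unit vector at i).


S = (2, 7, 5), error at position 5, error magnitude e = 9, c = [0, 7, 2, 11, 9].

Step 1: column multipliers v_i = (∏_{j≠i}(α_i − α_j))^{−1} mod 13.
  i = 1 (α = 5): (5−6)(5−9)(5−1)(5−10) = (−1)·(−4)·4·(−5) = −80 ≡ 11, so v_1 = 11^{−1} = 6 (mod 13).
  i = 2 (α = 6): (6−5)(6−9)(6−1)(6−10) = 1·(−3)·5·(−4) = 60 ≡ 8, so v_2 = 8^{−1} = 5 (mod 13).
  i = 3 (α = 9): (9−5)(9−6)(9−1)(9−10) = 4·3·8·(−1) = −96 ≡ 8, so v_3 = 8^{−1} = 5 (mod 13).
  i = 4 (α = 1): (1−5)(1−6)(1−9)(1−10) = (−4)·(−5)·(−8)·(−9) = 1440 ≡ 10, so v_4 = 10^{−1} = 4 (mod 13).
  i = 5 (α = 10): (10−5)(10−6)(10−9)(10−1) = 5·4·1·9 = 180 ≡ 11, so v_5 = 11^{−1} = 6 (mod 13).
  v = [6, 5, 5, 4, 6].
Step 2: syndromes of r = [0, 7, 2, 11, 5] (all sums mod 13).
  S_0 = Σ v_i r_i = 6·0 + 5·7 + 5·2 + 4·11 + 6·5 = 119 ≡ 2.
  S_1 = Σ v_i α_i r_i = 6·5·0 + 5·6·7 + 5·9·2 + 4·1·11 + 6·10·5 = 644 ≡ 7.
  α_i^2 mod 13 = [12, 10, 3, 1, 9].
  S_2 = Σ v_i α_i^2 r_i = 6·12·0 + 5·10·7 + 5·3·2 + 4·1·11 + 6·9·5 = 694 ≡ 5.
  S = (2, 7, 5) ≠ 0, so r is not a codeword (an error is present).
Step 3: locate the error. For a single error e at position i, S_ℓ = v_i·e·α_i^ℓ, so α_err = S_1/S_0.
  S_0^{−1} = 2^{−1} = 7 (mod 13), so α_err = 7·7 = 49 ≡ 10 = α_5. Error position i = 5.
  Consistency check: S_2/S_1 = 5·2 = 10 ≡ 10 = α_err ✓ (single-error assumption holds).
Step 4: error magnitude e = S_0/v_5 = S_0·∏_{j≠5}(α_5 − α_j) = 2·11 = 22 ≡ 9 (mod 13).
Step 5: correct position 5: c_5 = r_5 − e = 5 − 9 ≡ 9 (mod 13). Hence c = [0, 7, 2, 11, 9].
  Check: interpolating c through the α_i gives m(x) = 4 + 7·x (degree < 2) with m(α_i) = c_i for every i, so c is indeed a codeword.


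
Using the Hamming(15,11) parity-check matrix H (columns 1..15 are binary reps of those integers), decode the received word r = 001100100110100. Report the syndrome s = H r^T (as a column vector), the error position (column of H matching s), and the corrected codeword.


s = (1, 1, 0, 0)^T, error position = 12, corrected codeword c = 001100100111100

Compute s = H r^T mod 2 one row at a time:
  s_1 = 0 + 0 + 1 + 1 + 0 + 1 + 0 + 0 = 3 ≡ 1 (mod 2).
  s_2 = 1 + 0 + 0 + 1 + 0 + 1 + 0 + 0 = 3 ≡ 1 (mod 2).
  s_3 = 0 + 1 + 0 + 1 + 1 + 1 + 0 + 0 = 4 ≡ 0 (mod 2).
  s_4 = 0 + 1 + 0 + 1 + 0 + 1 + 1 + 0 = 4 ≡ 0 (mod 2).
s = (1, 1, 0, 0)^T — this equals column 12 of H (binary 1100), so error is at position 12.
Correct: flip bit 12 of r = 001100100110100 to get c = 001100100111100.


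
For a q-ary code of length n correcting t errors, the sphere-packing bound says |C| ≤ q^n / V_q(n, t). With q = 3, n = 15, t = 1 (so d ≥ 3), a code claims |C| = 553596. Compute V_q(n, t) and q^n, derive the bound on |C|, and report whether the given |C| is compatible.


V_q(n, t) = 31, q^n = 14348907, Hamming bound = 462867, |C| = 553596 > bound (violated).

Step 1: Compute V_q(n, t) = Σ_{j=0}^1 C(n, j) (q−1)^j.
  j = 0: C(15,0)·(2)^0 = 1·1 = 1.
  j = 1: C(15,1)·(2)^1 = 15·2 = 30.
  V_q(n, t) = 1 + 30 = 31.
Step 2: q^n = 3^15 = 14348907.
Step 3: Hamming bound ⌊q^n / V_q(n,t)⌋ = ⌊14348907/31⌋ = 462867.
Step 4: Compare |C| = 553596 to 462867: violated.
The claimed |C| lies above the Hamming bound, so no 3-ary code of length 15 with d ≥ 3 can have 553596 codewords.


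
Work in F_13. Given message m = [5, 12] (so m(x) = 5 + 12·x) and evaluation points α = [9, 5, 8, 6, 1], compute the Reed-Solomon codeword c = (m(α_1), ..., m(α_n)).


c = [9, 0, 10, 12, 4]

Message polynomial: m(x) = 5 + 12·x (mod 13).
For each evaluation point α_i, compute m(α_i) mod 13:
  α_1 = 9: Horner steps 12 → 9, so m(9) = 9.
  α_2 = 5: Horner steps 12 → 0, so m(5) = 0.
  α_3 = 8: Horner steps 12 → 10, so m(8) = 10.
  α_4 = 6: Horner steps 12 → 12, so m(6) = 12.
  α_5 = 1: Horner steps 12 → 4, so m(1) = 4.
Codeword c = [9, 0, 10, 12, 4] ∈ F_13^5.


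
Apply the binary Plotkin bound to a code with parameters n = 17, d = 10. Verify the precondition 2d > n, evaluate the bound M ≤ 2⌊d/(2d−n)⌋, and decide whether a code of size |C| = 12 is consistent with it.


Plotkin bound M ≤ 6; given |C| = 12 > bound (violated).

Check applicability: 2d = 20, n = 17.
2d − n = 3 > 0, so Plotkin applies.
Compute d/(2d−n) = 10/3 ≈ 3.3333.
⌊d/(2d−n)⌋ = 3.
Plotkin bound: M ≤ 2·3 = 6.
Given |C| = 12, check: VIOLATED.
This |C| is above the Plotkin bound, so no binary code with n = 17, d = 10 and 12 codewords exists.


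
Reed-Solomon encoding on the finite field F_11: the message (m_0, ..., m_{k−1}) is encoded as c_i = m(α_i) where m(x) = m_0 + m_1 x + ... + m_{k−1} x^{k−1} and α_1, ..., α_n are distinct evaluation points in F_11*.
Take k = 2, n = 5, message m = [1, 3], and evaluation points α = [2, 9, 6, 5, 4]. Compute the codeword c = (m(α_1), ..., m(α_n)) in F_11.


c = [7, 6, 8, 5, 2]

Message polynomial: m(x) = 1 + 3·x (mod 11).
For each evaluation point α_i, compute m(α_i) mod 11:
  α_1 = 2: Horner steps 3 → 7, so m(2) = 7.
  α_2 = 9: Horner steps 3 → 6, so m(9) = 6.
  α_3 = 6: Horner steps 3 → 8, so m(6) = 8.
  α_4 = 5: Horner steps 3 → 5, so m(5) = 5.
  α_5 = 4: Horner steps 3 → 2, so m(4) = 2.
Codeword c = [7, 6, 8, 5, 2] ∈ F_11^5.


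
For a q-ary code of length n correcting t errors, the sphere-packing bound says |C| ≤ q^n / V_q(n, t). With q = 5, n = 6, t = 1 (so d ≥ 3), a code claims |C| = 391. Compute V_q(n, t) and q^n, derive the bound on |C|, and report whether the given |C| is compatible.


V_q(n, t) = 25, q^n = 15625, Hamming bound = 625, |C| = 391 ≤ bound (satisfied).

Step 1: Compute V_q(n, t) = Σ_{j=0}^1 C(n, j) (q−1)^j.
  j = 0: C(6,0)·(4)^0 = 1·1 = 1.
  j = 1: C(6,1)·(4)^1 = 6·4 = 24.
  V_q(n, t) = 1 + 24 = 25.
Step 2: q^n = 5^6 = 15625.
Step 3: Hamming bound ⌊q^n / V_q(n,t)⌋ = ⌊15625/25⌋ = 625.
Step 4: Compare |C| = 391 to 625: satisfied.
The claimed |C| lies below the Hamming bound.


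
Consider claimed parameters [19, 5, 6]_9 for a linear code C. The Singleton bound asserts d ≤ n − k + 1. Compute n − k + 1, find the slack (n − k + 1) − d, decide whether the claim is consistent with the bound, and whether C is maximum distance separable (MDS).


Singleton RHS = n − k + 1 = 15, slack = 9, bound satisfied, not MDS.

Singleton bound: d ≤ n − k + 1.
Here n = 19, k = 5, so n − k + 1 = 15.
Given d = 6, check d ≤ 15: YES.
Slack = (n − k + 1) − d = 9.
The code is NOT MDS (slack = 9 > 0).
Description: the claimed parameters are [19, 5, 6]_9; such a code would be non-MDS.


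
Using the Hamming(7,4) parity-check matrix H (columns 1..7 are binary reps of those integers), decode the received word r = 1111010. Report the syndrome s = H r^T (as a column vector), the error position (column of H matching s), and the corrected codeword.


s = (0, 1, 0)^T, error position = 2, corrected codeword c = 1011010

Compute s = H r^T mod 2 one row at a time:
  s_1 = 1 + 0 + 1 + 0 = 2 ≡ 0 (mod 2).
  s_2 = 1 + 1 + 1 + 0 = 3 ≡ 1 (mod 2).
  s_3 = 1 + 1 + 0 + 0 = 2 ≡ 0 (mod 2).
s = (0, 1, 0)^T — this equals column 2 of H (binary 010), so error is at position 2.
Correct: flip bit 2 of r = 1111010 to get c = 1011010.


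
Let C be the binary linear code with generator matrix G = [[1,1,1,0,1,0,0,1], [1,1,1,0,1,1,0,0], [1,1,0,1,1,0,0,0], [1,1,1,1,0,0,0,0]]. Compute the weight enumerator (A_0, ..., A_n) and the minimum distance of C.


Weight distribution: A_0 = 1, A_2 = 2, A_3 = 6, A_4 = 3, A_5 = 2, A_6 = 2. Minimum distance d = 2.

Enumerate all 2^4 = 16 messages m ∈ F_2^4.
For each, compute codeword c = mG in F_2^8, then tally its weight.
  m = 0000 → c = 00000000, weight = 0.
  m = 1000 → c = 11101001, weight = 5.
  m = 0100 → c = 11101100, weight = 5.
  m = 1100 → c = 00000101, weight = 2.
  m = 0010 → c = 11011000, weight = 4.
  m = 1010 → c = 00110001, weight = 3.
  m = 0110 → c = 00110100, weight = 3.
  m = 1110 → c = 11011101, weight = 6.
  m = 0001 → c = 11110000, weight = 4.
  m = 1001 → c = 00011001, weight = 3.
  m = 0101 → c = 00011100, weight = 3.
  m = 1101 → c = 11110101, weight = 6.
  m = 0011 → c = 00101000, weight = 2.
  m = 1011 → c = 11000001, weight = 3.
  m = 0111 → c = 11000100, weight = 3.
  m = 1111 → c = 00101101, weight = 4.
Tally weights:
  weight 0: 1 codewords.
  weight 2: 2 codewords.
  weight 3: 6 codewords.
  weight 4: 3 codewords.
  weight 5: 2 codewords.
  weight 6: 2 codewords.
Minimum distance d = smallest w > 0 with A_w > 0 = 2.
Sanity: Σ A_w = 16 = 2^4 = 16 ✓.


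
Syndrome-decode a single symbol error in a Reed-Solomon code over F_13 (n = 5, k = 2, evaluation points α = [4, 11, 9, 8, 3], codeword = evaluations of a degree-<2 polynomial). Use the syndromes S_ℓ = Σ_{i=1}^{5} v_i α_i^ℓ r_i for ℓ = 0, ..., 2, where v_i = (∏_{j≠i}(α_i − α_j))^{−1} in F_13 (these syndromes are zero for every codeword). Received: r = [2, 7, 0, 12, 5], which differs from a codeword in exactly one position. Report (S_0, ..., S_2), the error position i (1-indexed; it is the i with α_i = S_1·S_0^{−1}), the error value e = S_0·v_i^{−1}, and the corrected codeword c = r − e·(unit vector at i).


S = (6, 9, 7), error at position 4, error magnitude e = 9, c = [2, 7, 0, 3, 5].

Step 1: column multipliers v_i = (∏_{j≠i}(α_i − α_j))^{−1} mod 13.
  i = 1 (α = 4): (4−11)(4−9)(4−8)(4−3) = (−7)·(−5)·(−4)·1 = −140 ≡ 3, so v_1 = 3^{−1} = 9 (mod 13).
  i = 2 (α = 11): (11−4)(11−9)(11−8)(11−3) = 7·2·3·8 = 336 ≡ 11, so v_2 = 11^{−1} = 6 (mod 13).
  i = 3 (α = 9): (9−4)(9−11)(9−8)(9−3) = 5·(−2)·1·6 = −60 ≡ 5, so v_3 = 5^{−1} = 8 (mod 13).
  i = 4 (α = 8): (8−4)(8−11)(8−9)(8−3) = 4·(−3)·(−1)·5 = 60 ≡ 8, so v_4 = 8^{−1} = 5 (mod 13).
  i = 5 (α = 3): (3−4)(3−11)(3−9)(3−8) = (−1)·(−8)·(−6)·(−5) = 240 ≡ 6, so v_5 = 6^{−1} = 11 (mod 13).
  v = [9, 6, 8, 5, 11].
Step 2: syndromes of r = [2, 7, 0, 12, 5] (all sums mod 13).
  S_0 = Σ v_i r_i = 9·2 + 6·7 + 8·0 + 5·12 + 11·5 = 175 ≡ 6.
  S_1 = Σ v_i α_i r_i = 9·4·2 + 6·11·7 + 8·9·0 + 5·8·12 + 11·3·5 = 1179 ≡ 9.
  α_i^2 mod 13 = [3, 4, 3, 12, 9].
  S_2 = Σ v_i α_i^2 r_i = 9·3·2 + 6·4·7 + 8·3·0 + 5·12·12 + 11·9·5 = 1437 ≡ 7.
  S = (6, 9, 7) ≠ 0, so r is not a codeword (an error is present).
Step 3: locate the error. For a single error e at position i, S_ℓ = v_i·e·α_i^ℓ, so α_err = S_1/S_0.
  S_0^{−1} = 6^{−1} = 11 (mod 13), so α_err = 9·11 = 99 ≡ 8 = α_4. Error position i = 4.
  Consistency check: S_2/S_1 = 7·3 = 21 ≡ 8 = α_err ✓ (single-error assumption holds).
Step 4: error magnitude e = S_0/v_4 = S_0·∏_{j≠4}(α_4 − α_j) = 6·8 = 48 ≡ 9 (mod 13).
Step 5: correct position 4: c_4 = r_4 − e = 12 − 9 ≡ 3 (mod 13). Hence c = [2, 7, 0, 3, 5].
  Check: interpolating c through the α_i gives m(x) = 1 + 10·x (degree < 2) with m(α_i) = c_i for every i, so c is indeed a codeword.


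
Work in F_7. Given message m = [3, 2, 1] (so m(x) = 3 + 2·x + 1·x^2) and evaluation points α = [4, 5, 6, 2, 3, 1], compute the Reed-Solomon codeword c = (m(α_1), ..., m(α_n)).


c = [6, 3, 2, 4, 4, 6]

Message polynomial: m(x) = 3 + 2·x + 1·x^2 (mod 7).
For each evaluation point α_i, compute m(α_i) mod 7:
  α_1 = 4: Horner steps 1 → 6 → 6, so m(4) = 6.
  α_2 = 5: Horner steps 1 → 0 → 3, so m(5) = 3.
  α_3 = 6: Horner steps 1 → 1 → 2, so m(6) = 2.
  α_4 = 2: Horner steps 1 → 4 → 4, so m(2) = 4.
  α_5 = 3: Horner steps 1 → 5 → 4, so m(3) = 4.
  α_6 = 1: Horner steps 1 → 3 → 6, so m(1) = 6.
Codeword c = [6, 3, 2, 4, 4, 6] ∈ F_7^6.


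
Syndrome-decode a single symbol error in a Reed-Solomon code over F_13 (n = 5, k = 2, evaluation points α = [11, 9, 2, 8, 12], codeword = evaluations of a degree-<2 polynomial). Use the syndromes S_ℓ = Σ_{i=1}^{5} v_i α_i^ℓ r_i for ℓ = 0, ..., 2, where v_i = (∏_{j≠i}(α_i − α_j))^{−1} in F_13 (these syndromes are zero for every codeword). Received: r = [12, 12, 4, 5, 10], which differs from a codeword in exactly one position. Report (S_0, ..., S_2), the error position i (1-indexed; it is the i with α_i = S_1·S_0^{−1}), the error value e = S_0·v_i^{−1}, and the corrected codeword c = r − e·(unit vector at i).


S = (3, 1, 9), error at position 2, error magnitude e = 9, c = [12, 3, 4, 5, 10].

Step 1: column multipliers v_i = (∏_{j≠i}(α_i − α_j))^{−1} mod 13.
  i = 1 (α = 11): (11−9)(11−2)(11−8)(11−12) = 2·9·3·(−1) = −54 ≡ 11, so v_1 = 11^{−1} = 6 (mod 13).
  i = 2 (α = 9): (9−11)(9−2)(9−8)(9−12) = (−2)·7·1·(−3) = 42 ≡ 3, so v_2 = 3^{−1} = 9 (mod 13).
  i = 3 (α = 2): (2−11)(2−9)(2−8)(2−12) = (−9)·(−7)·(−6)·(−10) = 3780 ≡ 10, so v_3 = 10^{−1} = 4 (mod 13).
  i = 4 (α = 8): (8−11)(8−9)(8−2)(8−12) = (−3)·(−1)·6·(−4) = −72 ≡ 6, so v_4 = 6^{−1} = 11 (mod 13).
  i = 5 (α = 12): (12−11)(12−9)(12−2)(12−8) = 1·3·10·4 = 120 ≡ 3, so v_5 = 3^{−1} = 9 (mod 13).
  v = [6, 9, 4, 11, 9].
Step 2: syndromes of r = [12, 12, 4, 5, 10] (all sums mod 13).
  S_0 = Σ v_i r_i = 6·12 + 9·12 + 4·4 + 11·5 + 9·10 = 341 ≡ 3.
  S_1 = Σ v_i α_i r_i = 6·11·12 + 9·9·12 + 4·2·4 + 11·8·5 + 9·12·10 = 3316 ≡ 1.
  α_i^2 mod 13 = [4, 3, 4, 12, 1].
  S_2 = Σ v_i α_i^2 r_i = 6·4·12 + 9·3·12 + 4·4·4 + 11·12·5 + 9·1·10 = 1426 ≡ 9.
  S = (3, 1, 9) ≠ 0, so r is not a codeword (an error is present).
Step 3: locate the error. For a single error e at position i, S_ℓ = v_i·e·α_i^ℓ, so α_err = S_1/S_0.
  S_0^{−1} = 3^{−1} = 9 (mod 13), so α_err = 1·9 = 9 ≡ 9 = α_2. Error position i = 2.
  Consistency check: S_2/S_1 = 9·1 = 9 ≡ 9 = α_err ✓ (single-error assumption holds).
Step 4: error magnitude e = S_0/v_2 = S_0·∏_{j≠2}(α_2 − α_j) = 3·3 = 9 ≡ 9 (mod 13).
Step 5: correct position 2: c_2 = r_2 − e = 12 − 9 ≡ 3 (mod 13). Hence c = [12, 3, 4, 5, 10].
  Check: interpolating c through the α_i gives m(x) = 8 + 11·x (degree < 2) with m(α_i) = c_i for every i, so c is indeed a codeword.


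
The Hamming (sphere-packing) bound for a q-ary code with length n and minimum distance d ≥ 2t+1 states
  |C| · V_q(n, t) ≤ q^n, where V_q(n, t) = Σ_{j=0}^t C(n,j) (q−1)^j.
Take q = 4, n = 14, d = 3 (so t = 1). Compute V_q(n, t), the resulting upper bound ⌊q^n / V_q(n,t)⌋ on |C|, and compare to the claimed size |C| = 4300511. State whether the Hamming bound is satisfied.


V_q(n, t) = 43, q^n = 268435456, Hamming bound = 6242685, |C| = 4300511 ≤ bound (satisfied).

Step 1: Compute V_q(n, t) = Σ_{j=0}^1 C(n, j) (q−1)^j.
  j = 0: C(14,0)·(3)^0 = 1·1 = 1.
  j = 1: C(14,1)·(3)^1 = 14·3 = 42.
  V_q(n, t) = 1 + 42 = 43.
Step 2: q^n = 4^14 = 268435456.
Step 3: Hamming bound ⌊q^n / V_q(n,t)⌋ = ⌊268435456/43⌋ = 6242685.
Step 4: Compare |C| = 4300511 to 6242685: satisfied.
The claimed |C| lies below the Hamming bound.


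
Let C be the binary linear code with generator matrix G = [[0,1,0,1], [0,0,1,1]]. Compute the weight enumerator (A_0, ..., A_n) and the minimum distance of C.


Weight distribution: A_0 = 1, A_2 = 3. Minimum distance d = 2.

Enumerate all 2^2 = 4 messages m ∈ F_2^2.
For each, compute codeword c = mG in F_2^4, then tally its weight.
  m = 00 → c = 0000, weight = 0.
  m = 10 → c = 0101, weight = 2.
  m = 01 → c = 0011, weight = 2.
  m = 11 → c = 0110, weight = 2.
Tally weights:
  weight 0: 1 codewords.
  weight 2: 3 codewords.
Minimum distance d = smallest w > 0 with A_w > 0 = 2.
Sanity: Σ A_w = 4 = 2^2 = 4 ✓.


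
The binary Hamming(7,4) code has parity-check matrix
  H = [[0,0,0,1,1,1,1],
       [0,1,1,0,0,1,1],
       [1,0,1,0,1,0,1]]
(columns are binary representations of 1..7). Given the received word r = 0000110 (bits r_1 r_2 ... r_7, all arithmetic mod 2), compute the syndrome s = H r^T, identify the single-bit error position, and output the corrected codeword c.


s = (0, 1, 1)^T, error position = 3, corrected codeword c = 0010110

Compute s = H r^T mod 2 one row at a time:
  s_1 = 0 + 1 + 1 + 0 = 2 ≡ 0 (mod 2).
  s_2 = 0 + 0 + 1 + 0 = 1 ≡ 1 (mod 2).
  s_3 = 0 + 0 + 1 + 0 = 1 ≡ 1 (mod 2).
s = (0, 1, 1)^T — this equals column 3 of H (binary 011), so error is at position 3.
Correct: flip bit 3 of r = 0000110 to get c = 0010110.


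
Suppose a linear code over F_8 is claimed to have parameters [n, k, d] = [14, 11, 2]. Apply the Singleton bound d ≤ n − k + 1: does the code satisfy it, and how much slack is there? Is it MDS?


Singleton RHS = n − k + 1 = 4, slack = 2, bound satisfied, not MDS.

Singleton bound: d ≤ n − k + 1.
Here n = 14, k = 11, so n − k + 1 = 4.
Given d = 2, check d ≤ 4: YES.
Slack = (n − k + 1) − d = 2.
The code is NOT MDS (slack = 2 > 0).
Description: the claimed parameters are [14, 11, 2]_8; such a code would be non-MDS.


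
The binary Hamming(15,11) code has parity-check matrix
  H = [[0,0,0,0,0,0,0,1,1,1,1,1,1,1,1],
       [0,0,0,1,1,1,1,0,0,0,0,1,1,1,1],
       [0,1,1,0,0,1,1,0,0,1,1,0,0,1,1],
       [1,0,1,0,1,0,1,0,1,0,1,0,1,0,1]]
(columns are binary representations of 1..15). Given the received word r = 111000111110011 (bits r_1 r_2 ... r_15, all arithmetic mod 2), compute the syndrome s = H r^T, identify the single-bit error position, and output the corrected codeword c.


s = (0, 1, 1, 0)^T, error position = 6, corrected codeword c = 111001111110011

Compute s = H r^T mod 2 one row at a time:
  s_1 = 1 + 1 + 1 + 1 + 0 + 0 + 1 + 1 = 6 ≡ 0 (mod 2).
  s_2 = 0 + 0 + 0 + 1 + 0 + 0 + 1 + 1 = 3 ≡ 1 (mod 2).
  s_3 = 1 + 1 + 0 + 1 + 1 + 1 + 1 + 1 = 7 ≡ 1 (mod 2).
  s_4 = 1 + 1 + 0 + 1 + 1 + 1 + 0 + 1 = 6 ≡ 0 (mod 2).
s = (0, 1, 1, 0)^T — this equals column 6 of H (binary 0110), so error is at position 6.
Correct: flip bit 6 of r = 111000111110011 to get c = 111001111110011.


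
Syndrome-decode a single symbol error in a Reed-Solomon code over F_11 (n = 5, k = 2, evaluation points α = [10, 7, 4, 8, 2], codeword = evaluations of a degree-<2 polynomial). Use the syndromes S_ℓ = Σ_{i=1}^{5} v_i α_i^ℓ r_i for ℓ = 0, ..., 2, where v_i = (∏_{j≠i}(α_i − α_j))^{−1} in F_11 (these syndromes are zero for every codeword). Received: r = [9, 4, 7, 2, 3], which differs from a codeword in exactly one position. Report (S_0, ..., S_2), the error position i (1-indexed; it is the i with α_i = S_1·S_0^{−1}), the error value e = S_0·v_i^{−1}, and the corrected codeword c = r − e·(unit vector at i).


S = (3, 1, 4), error at position 3, error magnitude e = 8, c = [9, 4, 10, 2, 3].

Step 1: column multipliers v_i = (∏_{j≠i}(α_i − α_j))^{−1} mod 11.
  i = 1 (α = 10): (10−7)(10−4)(10−8)(10−2) = 3·6·2·8 = 288 ≡ 2, so v_1 = 2^{−1} = 6 (mod 11).
  i = 2 (α = 7): (7−10)(7−4)(7−8)(7−2) = (−3)·3·(−1)·5 = 45 ≡ 1, so v_2 = 1^{−1} = 1 (mod 11).
  i = 3 (α = 4): (4−10)(4−7)(4−8)(4−2) = (−6)·(−3)·(−4)·2 = −144 ≡ 10, so v_3 = 10^{−1} = 10 (mod 11).
  i = 4 (α = 8): (8−10)(8−7)(8−4)(8−2) = (−2)·1·4·6 = −48 ≡ 7, so v_4 = 7^{−1} = 8 (mod 11).
  i = 5 (α = 2): (2−10)(2−7)(2−4)(2−8) = (−8)·(−5)·(−2)·(−6) = 480 ≡ 7, so v_5 = 7^{−1} = 8 (mod 11).
  v = [6, 1, 10, 8, 8].
Step 2: syndromes of r = [9, 4, 7, 2, 3] (all sums mod 11).
  S_0 = Σ v_i r_i = 6·9 + 1·4 + 10·7 + 8·2 + 8·3 = 168 ≡ 3.
  S_1 = Σ v_i α_i r_i = 6·10·9 + 1·7·4 + 10·4·7 + 8·8·2 + 8·2·3 = 1024 ≡ 1.
  α_i^2 mod 11 = [1, 5, 5, 9, 4].
  S_2 = Σ v_i α_i^2 r_i = 6·1·9 + 1·5·4 + 10·5·7 + 8·9·2 + 8·4·3 = 664 ≡ 4.
  S = (3, 1, 4) ≠ 0, so r is not a codeword (an error is present).
Step 3: locate the error. For a single error e at position i, S_ℓ = v_i·e·α_i^ℓ, so α_err = S_1/S_0.
  S_0^{−1} = 3^{−1} = 4 (mod 11), so α_err = 1·4 = 4 ≡ 4 = α_3. Error position i = 3.
  Consistency check: S_2/S_1 = 4·1 = 4 ≡ 4 = α_err ✓ (single-error assumption holds).
Step 4: error magnitude e = S_0/v_3 = S_0·∏_{j≠3}(α_3 − α_j) = 3·10 = 30 ≡ 8 (mod 11).
Step 5: correct position 3: c_3 = r_3 − e = 7 − 8 ≡ 10 (mod 11). Hence c = [9, 4, 10, 2, 3].
  Check: interpolating c through the α_i gives m(x) = 7 + 9·x (degree < 2) with m(α_i) = c_i for every i, so c is indeed a codeword.


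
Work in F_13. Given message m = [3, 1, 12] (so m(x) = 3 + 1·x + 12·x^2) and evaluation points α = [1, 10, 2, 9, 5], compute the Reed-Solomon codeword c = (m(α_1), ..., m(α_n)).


c = [3, 4, 1, 9, 9]

Message polynomial: m(x) = 3 + 1·x + 12·x^2 (mod 13).
For each evaluation point α_i, compute m(α_i) mod 13:
  α_1 = 1: Horner steps 12 → 0 → 3, so m(1) = 3.
  α_2 = 10: Horner steps 12 → 4 → 4, so m(10) = 4.
  α_3 = 2: Horner steps 12 → 12 → 1, so m(2) = 1.
  α_4 = 9: Horner steps 12 → 5 → 9, so m(9) = 9.
  α_5 = 5: Horner steps 12 → 9 → 9, so m(5) = 9.
Codeword c = [3, 4, 1, 9, 9] ∈ F_13^5.


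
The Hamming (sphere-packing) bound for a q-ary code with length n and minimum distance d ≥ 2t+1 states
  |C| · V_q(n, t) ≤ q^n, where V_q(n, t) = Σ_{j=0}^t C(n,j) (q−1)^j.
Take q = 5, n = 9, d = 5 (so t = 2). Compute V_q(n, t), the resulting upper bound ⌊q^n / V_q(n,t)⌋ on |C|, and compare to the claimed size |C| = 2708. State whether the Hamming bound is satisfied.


V_q(n, t) = 613, q^n = 1953125, Hamming bound = 3186, |C| = 2708 ≤ bound (satisfied).

Step 1: Compute V_q(n, t) = Σ_{j=0}^2 C(n, j) (q−1)^j.
  j = 0: C(9,0)·(4)^0 = 1·1 = 1.
  j = 1: C(9,1)·(4)^1 = 9·4 = 36.
  j = 2: C(9,2)·(4)^2 = 36·16 = 576.
  V_q(n, t) = 1 + 36 + 576 = 613.
Step 2: q^n = 5^9 = 1953125.
Step 3: Hamming bound ⌊q^n / V_q(n,t)⌋ = ⌊1953125/613⌋ = 3186.
Step 4: Compare |C| = 2708 to 3186: satisfied.
The claimed |C| lies below the Hamming bound.


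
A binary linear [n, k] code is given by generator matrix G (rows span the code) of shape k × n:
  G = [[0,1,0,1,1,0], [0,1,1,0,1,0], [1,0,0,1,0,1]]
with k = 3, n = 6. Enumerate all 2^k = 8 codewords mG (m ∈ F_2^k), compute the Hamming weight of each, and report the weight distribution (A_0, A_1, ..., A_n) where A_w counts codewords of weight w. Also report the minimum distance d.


Weight distribution: A_0 = 1, A_2 = 1, A_3 = 4, A_4 = 1, A_6 = 1. Minimum distance d = 2.

Enumerate all 2^3 = 8 messages m ∈ F_2^3.
For each, compute codeword c = mG in F_2^6, then tally its weight.
  m = 000 → c = 000000, weight = 0.
  m = 100 → c = 010110, weight = 3.
  m = 010 → c = 011010, weight = 3.
  m = 110 → c = 001100, weight = 2.
  m = 001 → c = 100101, weight = 3.
  m = 101 → c = 110011, weight = 4.
  m = 011 → c = 111111, weight = 6.
  m = 111 → c = 101001, weight = 3.
Tally weights:
  weight 0: 1 codewords.
  weight 2: 1 codewords.
  weight 3: 4 codewords.
  weight 4: 1 codewords.
  weight 6: 1 codewords.
Minimum distance d = smallest w > 0 with A_w > 0 = 2.
Sanity: Σ A_w = 8 = 2^3 = 8 ✓.


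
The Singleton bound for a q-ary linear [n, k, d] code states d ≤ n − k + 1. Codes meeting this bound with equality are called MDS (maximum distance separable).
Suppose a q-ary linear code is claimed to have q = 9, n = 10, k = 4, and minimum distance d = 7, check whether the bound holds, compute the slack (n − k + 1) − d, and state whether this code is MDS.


Singleton RHS = n − k + 1 = 7, slack = 0, bound satisfied, MDS.

Singleton bound: d ≤ n − k + 1.
Here n = 10, k = 4, so n − k + 1 = 7.
Given d = 7, check d ≤ 7: YES.
Slack = (n − k + 1) − d = 0.
The code is MDS (slack = 0).
Description: the claimed parameters are [10, 4, 7]_9; such a code would be MDS (meets Singleton bound).


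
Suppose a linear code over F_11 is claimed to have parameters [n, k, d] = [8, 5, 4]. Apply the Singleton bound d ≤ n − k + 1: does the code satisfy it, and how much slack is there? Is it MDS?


Singleton RHS = n − k + 1 = 4, slack = 0, bound satisfied, MDS.

Singleton bound: d ≤ n − k + 1.
Here n = 8, k = 5, so n − k + 1 = 4.
Given d = 4, check d ≤ 4: YES.
Slack = (n − k + 1) − d = 0.
The code is MDS (slack = 0).
Description: the claimed parameters are [8, 5, 4]_11; such a code would be MDS (meets Singleton bound).


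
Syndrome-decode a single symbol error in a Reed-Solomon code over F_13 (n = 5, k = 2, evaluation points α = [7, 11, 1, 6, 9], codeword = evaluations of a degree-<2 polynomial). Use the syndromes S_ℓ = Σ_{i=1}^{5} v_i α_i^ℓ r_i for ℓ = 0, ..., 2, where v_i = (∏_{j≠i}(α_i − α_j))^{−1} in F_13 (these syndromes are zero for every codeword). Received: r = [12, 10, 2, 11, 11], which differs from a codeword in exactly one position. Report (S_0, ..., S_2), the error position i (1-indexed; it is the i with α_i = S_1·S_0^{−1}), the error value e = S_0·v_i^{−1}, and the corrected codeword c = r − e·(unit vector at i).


S = (6, 10, 8), error at position 4, error magnitude e = 5, c = [12, 10, 2, 6, 11].

Step 1: column multipliers v_i = (∏_{j≠i}(α_i − α_j))^{−1} mod 13.
  i = 1 (α = 7): (7−11)(7−1)(7−6)(7−9) = (−4)·6·1·(−2) = 48 ≡ 9, so v_1 = 9^{−1} = 3 (mod 13).
  i = 2 (α = 11): (11−7)(11−1)(11−6)(11−9) = 4·10·5·2 = 400 ≡ 10, so v_2 = 10^{−1} = 4 (mod 13).
  i = 3 (α = 1): (1−7)(1−11)(1−6)(1−9) = (−6)·(−10)·(−5)·(−8) = 2400 ≡ 8, so v_3 = 8^{−1} = 5 (mod 13).
  i = 4 (α = 6): (6−7)(6−11)(6−1)(6−9) = (−1)·(−5)·5·(−3) = −75 ≡ 3, so v_4 = 3^{−1} = 9 (mod 13).
  i = 5 (α = 9): (9−7)(9−11)(9−1)(9−6) = 2·(−2)·8·3 = −96 ≡ 8, so v_5 = 8^{−1} = 5 (mod 13).
  v = [3, 4, 5, 9, 5].
Step 2: syndromes of r = [12, 10, 2, 11, 11] (all sums mod 13).
  S_0 = Σ v_i r_i = 3·12 + 4·10 + 5·2 + 9·11 + 5·11 = 240 ≡ 6.
  S_1 = Σ v_i α_i r_i = 3·7·12 + 4·11·10 + 5·1·2 + 9·6·11 + 5·9·11 = 1791 ≡ 10.
  α_i^2 mod 13 = [10, 4, 1, 10, 3].
  S_2 = Σ v_i α_i^2 r_i = 3·10·12 + 4·4·10 + 5·1·2 + 9·10·11 + 5·3·11 = 1685 ≡ 8.
  S = (6, 10, 8) ≠ 0, so r is not a codeword (an error is present).
Step 3: locate the error. For a single error e at position i, S_ℓ = v_i·e·α_i^ℓ, so α_err = S_1/S_0.
  S_0^{−1} = 6^{−1} = 11 (mod 13), so α_err = 10·11 = 110 ≡ 6 = α_4. Error position i = 4.
  Consistency check: S_2/S_1 = 8·4 = 32 ≡ 6 = α_err ✓ (single-error assumption holds).
Step 4: error magnitude e = S_0/v_4 = S_0·∏_{j≠4}(α_4 − α_j) = 6·3 = 18 ≡ 5 (mod 13).
Step 5: correct position 4: c_4 = r_4 − e = 11 − 5 ≡ 6 (mod 13). Hence c = [12, 10, 2, 6, 11].
  Check: interpolating c through the α_i gives m(x) = 9 + 6·x (degree < 2) with m(α_i) = c_i for every i, so c is indeed a codeword.
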